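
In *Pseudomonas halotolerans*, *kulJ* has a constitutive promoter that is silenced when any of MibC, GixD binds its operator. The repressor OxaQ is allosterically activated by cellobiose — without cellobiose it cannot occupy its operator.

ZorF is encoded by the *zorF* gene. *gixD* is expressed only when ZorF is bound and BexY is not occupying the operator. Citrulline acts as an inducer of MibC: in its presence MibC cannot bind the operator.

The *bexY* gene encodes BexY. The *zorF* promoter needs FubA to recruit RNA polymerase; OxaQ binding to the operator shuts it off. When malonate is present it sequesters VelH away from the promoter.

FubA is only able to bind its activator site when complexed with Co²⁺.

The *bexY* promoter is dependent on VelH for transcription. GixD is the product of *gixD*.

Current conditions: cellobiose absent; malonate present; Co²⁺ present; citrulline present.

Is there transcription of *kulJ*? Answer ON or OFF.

OFF

Citrulline is present, so MibC is inactive.
Malonate is present, so VelH is inactive.
Required activator VelH is absent, so *bexY* is not transcribed.
So BexY is not produced.
Cellobiose is absent, so OxaQ is inactive.
Co²⁺ is present, so FubA is active.
No repressor is bound and FubA is active, so *zorF* is transcribed.
So ZorF is produced and active.
No repressor is bound and ZorF is active, so *gixD* is transcribed.
So GixD is produced and active.
With repressor GixD bound, *kulJ* is not transcribed.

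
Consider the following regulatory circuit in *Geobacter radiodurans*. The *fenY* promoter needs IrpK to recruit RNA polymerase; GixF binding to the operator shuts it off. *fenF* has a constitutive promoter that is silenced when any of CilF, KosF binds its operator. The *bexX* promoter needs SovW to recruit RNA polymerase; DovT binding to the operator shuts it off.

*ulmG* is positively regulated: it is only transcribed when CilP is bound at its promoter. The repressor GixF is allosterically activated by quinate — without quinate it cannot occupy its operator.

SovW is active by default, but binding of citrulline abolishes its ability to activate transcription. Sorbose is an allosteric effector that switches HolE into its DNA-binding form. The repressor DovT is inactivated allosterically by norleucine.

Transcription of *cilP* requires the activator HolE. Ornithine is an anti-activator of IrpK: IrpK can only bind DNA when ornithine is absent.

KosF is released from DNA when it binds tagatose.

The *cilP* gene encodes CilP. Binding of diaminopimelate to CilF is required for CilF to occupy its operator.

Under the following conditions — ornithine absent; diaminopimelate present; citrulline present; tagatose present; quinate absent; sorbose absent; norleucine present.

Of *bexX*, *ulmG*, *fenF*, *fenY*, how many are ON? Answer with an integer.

Norleucine is present, so DovT is inactive.
Citrulline is present, so SovW is inactive.
Required activator SovW is absent, so *bexX* is not transcribed.
→ *bexX* is OFF.
Sorbose is absent, so HolE is inactive.
Required activator HolE is absent, so *cilP* is not transcribed.
So CilP is not produced.
Required activator CilP is absent, so *ulmG* is not transcribed.
→ *ulmG* is OFF.
Diaminopimelate is present, so CilF is active.
Tagatose is present, so KosF is inactive.
With repressor CilF bound, *fenF* is not transcribed.
→ *fenF* is OFF.
Ornithine is absent, so IrpK is active.
Quinate is absent, so GixF is inactive.
No repressor is bound and IrpK is active, so *fenY* is transcribed.
→ *fenY* is ON.
1 of the 4 genes is transcribed.

1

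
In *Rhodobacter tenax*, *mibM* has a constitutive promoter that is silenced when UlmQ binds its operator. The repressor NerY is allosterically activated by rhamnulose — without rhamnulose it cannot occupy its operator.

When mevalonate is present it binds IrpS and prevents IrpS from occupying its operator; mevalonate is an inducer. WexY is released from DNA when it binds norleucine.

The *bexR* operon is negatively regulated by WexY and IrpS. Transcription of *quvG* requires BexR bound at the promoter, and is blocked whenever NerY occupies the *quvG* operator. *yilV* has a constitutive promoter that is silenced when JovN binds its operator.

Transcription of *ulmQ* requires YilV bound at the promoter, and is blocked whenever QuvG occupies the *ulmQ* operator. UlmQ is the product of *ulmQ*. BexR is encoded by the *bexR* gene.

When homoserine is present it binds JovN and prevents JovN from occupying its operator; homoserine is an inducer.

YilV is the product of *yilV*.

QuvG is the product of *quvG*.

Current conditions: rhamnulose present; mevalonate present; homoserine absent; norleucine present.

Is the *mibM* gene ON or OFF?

Norleucine is present, so WexY is inactive.
Mevalonate is present, so IrpS is inactive.
With no repressor bound, *bexR* is transcribed.
So BexR is produced and active.
Rhamnulose is present, so NerY is active.
With repressor NerY bound, *quvG* is not transcribed.
So QuvG is not produced.
Homoserine is absent, so JovN is active.
With repressor JovN bound, *yilV* is not transcribed.
So YilV is not produced.
Required activator YilV is absent, so *ulmQ* is not transcribed.
So UlmQ is not produced.
With no repressor bound, *mibM* is transcribed.

ON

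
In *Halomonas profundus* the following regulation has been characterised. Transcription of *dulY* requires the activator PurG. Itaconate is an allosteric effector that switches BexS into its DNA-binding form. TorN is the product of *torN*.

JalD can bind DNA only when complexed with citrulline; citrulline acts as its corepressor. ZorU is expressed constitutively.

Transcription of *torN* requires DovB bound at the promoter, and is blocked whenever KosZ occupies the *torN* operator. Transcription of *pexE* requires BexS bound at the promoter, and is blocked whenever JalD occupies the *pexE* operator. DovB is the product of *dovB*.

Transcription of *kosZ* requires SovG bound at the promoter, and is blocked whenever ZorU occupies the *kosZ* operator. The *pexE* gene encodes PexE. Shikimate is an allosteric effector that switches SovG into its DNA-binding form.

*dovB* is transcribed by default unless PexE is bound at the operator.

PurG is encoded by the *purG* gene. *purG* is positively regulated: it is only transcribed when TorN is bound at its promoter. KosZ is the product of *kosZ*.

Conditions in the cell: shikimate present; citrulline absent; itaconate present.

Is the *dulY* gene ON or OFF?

Citrulline is absent, so JalD is inactive.
Itaconate is present, so BexS is active.
No repressor is bound and BexS is active, so *pexE* is transcribed.
So PexE is produced and active.
With repressor PexE bound, *dovB* is not transcribed.
So DovB is not produced.
ZorU is produced constitutively and is active.
Shikimate is present, so SovG is active.
With repressor ZorU bound, *kosZ* is not transcribed.
So KosZ is not produced.
Required activator DovB is absent, so *torN* is not transcribed.
So TorN is not produced.
Required activator TorN is absent, so *purG* is not transcribed.
So PurG is not produced.
Required activator PurG is absent, so *dulY* is not transcribed.

OFF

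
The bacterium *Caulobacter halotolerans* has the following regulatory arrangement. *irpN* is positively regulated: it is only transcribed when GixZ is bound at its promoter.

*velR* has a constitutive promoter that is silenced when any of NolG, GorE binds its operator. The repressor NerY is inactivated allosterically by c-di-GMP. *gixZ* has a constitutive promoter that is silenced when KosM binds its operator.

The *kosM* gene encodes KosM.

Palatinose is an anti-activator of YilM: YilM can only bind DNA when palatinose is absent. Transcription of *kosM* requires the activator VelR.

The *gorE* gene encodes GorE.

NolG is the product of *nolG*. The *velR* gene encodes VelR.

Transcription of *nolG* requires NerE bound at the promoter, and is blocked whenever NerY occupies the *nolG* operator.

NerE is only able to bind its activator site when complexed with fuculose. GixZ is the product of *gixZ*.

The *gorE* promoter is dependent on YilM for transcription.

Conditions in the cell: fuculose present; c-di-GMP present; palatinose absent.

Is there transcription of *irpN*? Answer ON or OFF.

ON

Fuculose is present, so NerE is active.
c-di-GMP is present, so NerY is inactive.
No repressor is bound and NerE is active, so *nolG* is transcribed.
So NolG is produced and active.
Palatinose is absent, so YilM is active.
No repressor is bound and YilM is active, so *gorE* is transcribed.
So GorE is produced and active.
With repressor NolG bound, *velR* is not transcribed.
So VelR is not produced.
Required activator VelR is absent, so *kosM* is not transcribed.
So KosM is not produced.
With no repressor bound, *gixZ* is transcribed.
So GixZ is produced and active.
No repressor is bound and GixZ is active, so *irpN* is transcribed.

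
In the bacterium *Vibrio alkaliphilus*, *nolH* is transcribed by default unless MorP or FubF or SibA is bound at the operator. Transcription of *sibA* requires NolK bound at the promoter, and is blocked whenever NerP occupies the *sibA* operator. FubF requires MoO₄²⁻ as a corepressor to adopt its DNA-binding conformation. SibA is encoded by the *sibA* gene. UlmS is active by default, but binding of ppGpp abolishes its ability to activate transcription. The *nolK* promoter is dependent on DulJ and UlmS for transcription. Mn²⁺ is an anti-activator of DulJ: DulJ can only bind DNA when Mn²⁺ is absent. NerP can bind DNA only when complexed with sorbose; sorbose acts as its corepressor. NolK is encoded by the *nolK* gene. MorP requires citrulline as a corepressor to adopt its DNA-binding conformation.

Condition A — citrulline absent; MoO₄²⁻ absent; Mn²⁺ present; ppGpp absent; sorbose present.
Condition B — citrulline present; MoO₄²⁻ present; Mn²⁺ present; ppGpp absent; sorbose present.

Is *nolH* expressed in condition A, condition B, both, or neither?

Condition A:
Citrulline is absent, so MorP is inactive.
MoO₄²⁻ is absent, so FubF is inactive.
Mn²⁺ is present, so DulJ is inactive.
ppGpp is absent, so UlmS is active.
Required activator DulJ is absent, so *nolK* is not transcribed.
So NolK is not produced.
Sorbose is present, so NerP is active.
With repressor NerP bound, *sibA* is not transcribed.
So SibA is not produced.
With no repressor bound, *nolH* is transcribed.
→ *nolH* is ON in A.
Condition B:
Citrulline is present, so MorP is active.
MoO₄²⁻ is present, so FubF is active.
Mn²⁺ is present, so DulJ is inactive.
ppGpp is absent, so UlmS is active.
Required activator DulJ is absent, so *nolK* is not transcribed.
So NolK is not produced.
Sorbose is present, so NerP is active.
With repressor NerP bound, *sibA* is not transcribed.
So SibA is not produced.
With repressor MorP bound, *nolH* is not transcribed.
→ *nolH* is OFF in B.

A only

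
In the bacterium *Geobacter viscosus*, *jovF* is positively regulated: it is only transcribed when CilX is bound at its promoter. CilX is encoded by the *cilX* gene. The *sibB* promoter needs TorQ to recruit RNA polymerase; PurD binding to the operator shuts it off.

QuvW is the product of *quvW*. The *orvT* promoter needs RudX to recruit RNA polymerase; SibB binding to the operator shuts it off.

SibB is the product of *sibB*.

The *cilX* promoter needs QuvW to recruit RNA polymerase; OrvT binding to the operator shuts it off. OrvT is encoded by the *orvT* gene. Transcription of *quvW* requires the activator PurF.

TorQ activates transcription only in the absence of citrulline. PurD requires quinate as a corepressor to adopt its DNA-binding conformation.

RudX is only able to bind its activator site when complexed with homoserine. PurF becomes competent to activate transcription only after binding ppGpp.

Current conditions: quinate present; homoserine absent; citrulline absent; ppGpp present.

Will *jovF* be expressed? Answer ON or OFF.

Citrulline is absent, so TorQ is active.
Quinate is present, so PurD is active.
With repressor PurD bound, *sibB* is not transcribed.
So SibB is not produced.
Homoserine is absent, so RudX is inactive.
Required activator RudX is absent, so *orvT* is not transcribed.
So OrvT is not produced.
ppGpp is present, so PurF is active.
No repressor is bound and PurF is active, so *quvW* is transcribed.
So QuvW is produced and active.
No repressor is bound and QuvW is active, so *cilX* is transcribed.
So CilX is produced and active.
No repressor is bound and CilX is active, so *jovF* is transcribed.

ON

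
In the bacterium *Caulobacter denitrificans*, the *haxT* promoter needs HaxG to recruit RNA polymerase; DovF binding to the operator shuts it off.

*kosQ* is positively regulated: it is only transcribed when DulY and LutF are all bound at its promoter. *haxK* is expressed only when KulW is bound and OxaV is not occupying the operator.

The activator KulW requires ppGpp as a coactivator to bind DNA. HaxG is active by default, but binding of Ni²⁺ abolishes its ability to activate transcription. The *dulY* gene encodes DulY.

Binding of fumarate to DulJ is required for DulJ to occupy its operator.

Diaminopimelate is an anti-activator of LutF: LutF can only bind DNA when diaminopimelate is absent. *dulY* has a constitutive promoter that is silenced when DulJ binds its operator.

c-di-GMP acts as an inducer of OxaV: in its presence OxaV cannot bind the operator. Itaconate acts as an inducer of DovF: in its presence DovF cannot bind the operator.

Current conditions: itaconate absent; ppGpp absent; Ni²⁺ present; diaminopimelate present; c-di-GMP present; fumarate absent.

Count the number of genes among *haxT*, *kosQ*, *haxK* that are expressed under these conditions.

Itaconate is absent, so DovF is active.
Ni²⁺ is present, so HaxG is inactive.
With repressor DovF bound, *haxT* is not transcribed.
→ *haxT* is OFF.
Fumarate is absent, so DulJ is inactive.
With no repressor bound, *dulY* is transcribed.
So DulY is produced and active.
Diaminopimelate is present, so LutF is inactive.
Required activator LutF is absent, so *kosQ* is not transcribed.
→ *kosQ* is OFF.
ppGpp is absent, so KulW is inactive.
c-di-GMP is present, so OxaV is inactive.
Required activator KulW is absent, so *haxK* is not transcribed.
→ *haxK* is OFF.
0 of the 3 genes are transcribed.

0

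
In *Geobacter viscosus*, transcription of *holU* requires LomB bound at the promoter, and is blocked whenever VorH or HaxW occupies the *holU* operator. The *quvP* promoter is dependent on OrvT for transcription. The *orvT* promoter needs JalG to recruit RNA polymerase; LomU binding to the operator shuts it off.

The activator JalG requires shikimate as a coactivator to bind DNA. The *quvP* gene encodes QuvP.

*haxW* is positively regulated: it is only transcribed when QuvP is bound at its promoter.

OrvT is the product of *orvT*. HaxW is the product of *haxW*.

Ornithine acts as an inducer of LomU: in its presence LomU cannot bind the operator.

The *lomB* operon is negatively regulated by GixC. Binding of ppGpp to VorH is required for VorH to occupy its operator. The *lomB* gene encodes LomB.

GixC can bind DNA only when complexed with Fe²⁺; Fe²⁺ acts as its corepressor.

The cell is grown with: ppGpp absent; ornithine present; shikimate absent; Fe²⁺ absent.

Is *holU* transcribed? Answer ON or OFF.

ON

ppGpp is absent, so VorH is inactive.
Fe²⁺ is absent, so GixC is inactive.
With no repressor bound, *lomB* is transcribed.
So LomB is produced and active.
Ornithine is present, so LomU is inactive.
Shikimate is absent, so JalG is inactive.
Required activator JalG is absent, so *orvT* is not transcribed.
So OrvT is not produced.
Required activator OrvT is absent, so *quvP* is not transcribed.
So QuvP is not produced.
Required activator QuvP is absent, so *haxW* is not transcribed.
So HaxW is not produced.
No repressor is bound and LomB is active, so *holU* is transcribed.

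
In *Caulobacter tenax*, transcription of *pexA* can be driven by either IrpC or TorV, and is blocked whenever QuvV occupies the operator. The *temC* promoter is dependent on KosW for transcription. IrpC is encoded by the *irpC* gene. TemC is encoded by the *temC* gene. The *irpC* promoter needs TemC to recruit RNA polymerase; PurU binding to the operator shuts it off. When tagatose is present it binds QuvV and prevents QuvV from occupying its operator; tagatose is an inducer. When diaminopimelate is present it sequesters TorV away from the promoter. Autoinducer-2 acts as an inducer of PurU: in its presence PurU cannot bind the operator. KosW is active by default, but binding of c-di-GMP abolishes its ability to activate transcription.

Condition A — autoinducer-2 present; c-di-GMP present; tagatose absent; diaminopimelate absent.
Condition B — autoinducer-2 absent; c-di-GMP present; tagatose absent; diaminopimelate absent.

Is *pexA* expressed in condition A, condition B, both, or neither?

neither

Condition A:
Autoinducer-2 is present, so PurU is inactive.
c-di-GMP is present, so KosW is inactive.
Required activator KosW is absent, so *temC* is not transcribed.
So TemC is not produced.
Required activator TemC is absent, so *irpC* is not transcribed.
So IrpC is not produced.
Tagatose is absent, so QuvV is active.
Diaminopimelate is absent, so TorV is active.
With repressor QuvV bound, *pexA* is not transcribed.
→ *pexA* is OFF in A.
Condition B:
Autoinducer-2 is absent, so PurU is active.
c-di-GMP is present, so KosW is inactive.
Required activator KosW is absent, so *temC* is not transcribed.
So TemC is not produced.
With repressor PurU bound, *irpC* is not transcribed.
So IrpC is not produced.
Tagatose is absent, so QuvV is active.
Diaminopimelate is absent, so TorV is active.
With repressor QuvV bound, *pexA* is not transcribed.
→ *pexA* is OFF in B.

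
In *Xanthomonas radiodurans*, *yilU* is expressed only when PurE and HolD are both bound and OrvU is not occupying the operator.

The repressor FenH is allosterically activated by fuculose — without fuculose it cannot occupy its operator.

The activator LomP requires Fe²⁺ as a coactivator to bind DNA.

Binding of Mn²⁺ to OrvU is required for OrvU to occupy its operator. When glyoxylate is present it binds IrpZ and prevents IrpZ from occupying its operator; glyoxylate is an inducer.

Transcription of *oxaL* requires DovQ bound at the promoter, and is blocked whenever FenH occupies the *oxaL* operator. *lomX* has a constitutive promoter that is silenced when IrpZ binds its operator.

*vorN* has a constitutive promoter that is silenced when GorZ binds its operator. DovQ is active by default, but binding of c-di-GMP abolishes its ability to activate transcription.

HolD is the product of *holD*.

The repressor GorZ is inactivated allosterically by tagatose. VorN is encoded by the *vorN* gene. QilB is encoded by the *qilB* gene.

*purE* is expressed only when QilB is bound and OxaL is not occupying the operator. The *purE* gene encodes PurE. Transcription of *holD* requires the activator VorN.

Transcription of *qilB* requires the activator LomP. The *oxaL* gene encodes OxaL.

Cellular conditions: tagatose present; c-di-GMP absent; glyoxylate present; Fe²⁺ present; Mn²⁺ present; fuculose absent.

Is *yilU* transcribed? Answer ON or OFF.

Fe²⁺ is present, so LomP is active.
No repressor is bound and LomP is active, so *qilB* is transcribed.
So QilB is produced and active.
c-di-GMP is absent, so DovQ is active.
Fuculose is absent, so FenH is inactive.
No repressor is bound and DovQ is active, so *oxaL* is transcribed.
So OxaL is produced and active.
With repressor OxaL bound, *purE* is not transcribed.
So PurE is not produced.
Tagatose is present, so GorZ is inactive.
With no repressor bound, *vorN* is transcribed.
So VorN is produced and active.
No repressor is bound and VorN is active, so *holD* is transcribed.
So HolD is produced and active.
Mn²⁺ is present, so OrvU is active.
With repressor OrvU bound, *yilU* is not transcribed.

OFF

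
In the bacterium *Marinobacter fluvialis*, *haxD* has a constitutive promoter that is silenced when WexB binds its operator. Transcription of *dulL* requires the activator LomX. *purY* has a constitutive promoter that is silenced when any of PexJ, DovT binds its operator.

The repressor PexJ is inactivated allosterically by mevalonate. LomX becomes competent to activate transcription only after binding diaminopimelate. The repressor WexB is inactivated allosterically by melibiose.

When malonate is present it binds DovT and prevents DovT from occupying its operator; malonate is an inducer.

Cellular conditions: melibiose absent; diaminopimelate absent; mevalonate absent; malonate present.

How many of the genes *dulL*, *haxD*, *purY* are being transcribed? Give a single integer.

Diaminopimelate is absent, so LomX is inactive.
Required activator LomX is absent, so *dulL* is not transcribed.
→ *dulL* is OFF.
Melibiose is absent, so WexB is active.
With repressor WexB bound, *haxD* is not transcribed.
→ *haxD* is OFF.
Mevalonate is absent, so PexJ is active.
Malonate is present, so DovT is inactive.
With repressor PexJ bound, *purY* is not transcribed.
→ *purY* is OFF.
0 of the 3 genes are transcribed.

0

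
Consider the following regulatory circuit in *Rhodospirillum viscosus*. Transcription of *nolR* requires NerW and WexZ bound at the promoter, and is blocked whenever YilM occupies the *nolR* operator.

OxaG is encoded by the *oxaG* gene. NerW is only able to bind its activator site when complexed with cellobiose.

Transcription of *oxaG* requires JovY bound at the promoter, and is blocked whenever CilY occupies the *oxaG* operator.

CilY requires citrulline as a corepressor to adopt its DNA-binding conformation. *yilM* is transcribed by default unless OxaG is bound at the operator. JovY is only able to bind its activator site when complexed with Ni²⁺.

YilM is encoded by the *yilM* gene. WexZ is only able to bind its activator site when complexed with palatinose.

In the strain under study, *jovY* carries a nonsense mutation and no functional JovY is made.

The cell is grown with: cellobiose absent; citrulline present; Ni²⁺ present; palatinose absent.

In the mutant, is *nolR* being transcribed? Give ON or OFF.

OFF

JovY is non-functional in this strain, so it has no effect.
Citrulline is present, so CilY is active.
With repressor CilY bound, *oxaG* is not transcribed.
So OxaG is not produced.
With no repressor bound, *yilM* is transcribed.
So YilM is produced and active.
Cellobiose is absent, so NerW is inactive.
Palatinose is absent, so WexZ is inactive.
With repressor YilM bound, *nolR* is not transcribed.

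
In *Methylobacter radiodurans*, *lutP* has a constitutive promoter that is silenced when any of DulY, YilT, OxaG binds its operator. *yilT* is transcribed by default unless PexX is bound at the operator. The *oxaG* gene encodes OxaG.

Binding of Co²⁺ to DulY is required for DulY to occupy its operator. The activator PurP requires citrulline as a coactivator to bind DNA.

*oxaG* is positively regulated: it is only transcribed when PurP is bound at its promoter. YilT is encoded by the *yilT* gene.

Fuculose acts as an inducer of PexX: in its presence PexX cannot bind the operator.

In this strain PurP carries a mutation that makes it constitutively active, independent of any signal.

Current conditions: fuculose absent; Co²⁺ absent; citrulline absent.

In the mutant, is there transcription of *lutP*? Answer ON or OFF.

Co²⁺ is absent, so DulY is inactive.
Fuculose is absent, so PexX is active.
With repressor PexX bound, *yilT* is not transcribed.
So YilT is not produced.
PurP is constitutively active in this strain.
No repressor is bound and PurP is active, so *oxaG* is transcribed.
So OxaG is produced and active.
With repressor OxaG bound, *lutP* is not transcribed.

OFF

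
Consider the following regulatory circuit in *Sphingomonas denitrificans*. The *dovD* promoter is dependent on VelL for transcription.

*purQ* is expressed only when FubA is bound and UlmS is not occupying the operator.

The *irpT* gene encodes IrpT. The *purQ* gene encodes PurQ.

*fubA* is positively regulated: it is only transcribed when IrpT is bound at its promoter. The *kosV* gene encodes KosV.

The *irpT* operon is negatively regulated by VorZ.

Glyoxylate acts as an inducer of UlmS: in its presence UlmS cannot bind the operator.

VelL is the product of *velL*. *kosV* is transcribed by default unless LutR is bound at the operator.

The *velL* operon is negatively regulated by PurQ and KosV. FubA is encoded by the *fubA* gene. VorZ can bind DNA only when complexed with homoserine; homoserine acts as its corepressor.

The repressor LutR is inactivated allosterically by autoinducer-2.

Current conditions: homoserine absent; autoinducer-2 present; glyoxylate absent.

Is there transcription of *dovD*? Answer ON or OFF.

Homoserine is absent, so VorZ is inactive.
With no repressor bound, *irpT* is transcribed.
So IrpT is produced and active.
No repressor is bound and IrpT is active, so *fubA* is transcribed.
So FubA is produced and active.
Glyoxylate is absent, so UlmS is active.
With repressor UlmS bound, *purQ* is not transcribed.
So PurQ is not produced.
Autoinducer-2 is present, so LutR is inactive.
With no repressor bound, *kosV* is transcribed.
So KosV is produced and active.
With repressor KosV bound, *velL* is not transcribed.
So VelL is not produced.
Required activator VelL is absent, so *dovD* is not transcribed.

OFF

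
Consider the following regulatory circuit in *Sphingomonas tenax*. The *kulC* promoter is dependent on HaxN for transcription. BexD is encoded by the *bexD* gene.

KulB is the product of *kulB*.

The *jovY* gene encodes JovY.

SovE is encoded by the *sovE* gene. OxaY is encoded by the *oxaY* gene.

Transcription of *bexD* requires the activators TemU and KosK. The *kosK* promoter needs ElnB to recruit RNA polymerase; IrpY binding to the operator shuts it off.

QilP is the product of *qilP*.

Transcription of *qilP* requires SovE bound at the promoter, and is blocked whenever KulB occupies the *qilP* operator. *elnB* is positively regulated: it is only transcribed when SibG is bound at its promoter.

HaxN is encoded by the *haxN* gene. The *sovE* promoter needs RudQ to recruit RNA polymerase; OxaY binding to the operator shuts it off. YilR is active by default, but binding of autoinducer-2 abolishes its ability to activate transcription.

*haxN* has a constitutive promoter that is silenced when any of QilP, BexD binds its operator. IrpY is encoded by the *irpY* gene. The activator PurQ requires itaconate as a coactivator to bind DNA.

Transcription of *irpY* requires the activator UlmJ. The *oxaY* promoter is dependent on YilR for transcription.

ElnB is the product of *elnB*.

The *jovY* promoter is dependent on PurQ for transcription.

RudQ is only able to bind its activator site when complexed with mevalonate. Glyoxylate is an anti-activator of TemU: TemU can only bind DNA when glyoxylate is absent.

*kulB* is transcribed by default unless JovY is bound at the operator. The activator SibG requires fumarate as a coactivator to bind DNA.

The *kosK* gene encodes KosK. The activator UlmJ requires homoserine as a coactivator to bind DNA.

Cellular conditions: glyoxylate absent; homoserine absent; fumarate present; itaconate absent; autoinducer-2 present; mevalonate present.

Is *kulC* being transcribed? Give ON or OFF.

OFF

Itaconate is absent, so PurQ is inactive.
Required activator PurQ is absent, so *jovY* is not transcribed.
So JovY is not produced.
With no repressor bound, *kulB* is transcribed.
So KulB is produced and active.
Mevalonate is present, so RudQ is active.
Autoinducer-2 is present, so YilR is inactive.
Required activator YilR is absent, so *oxaY* is not transcribed.
So OxaY is not produced.
No repressor is bound and RudQ is active, so *sovE* is transcribed.
So SovE is produced and active.
With repressor KulB bound, *qilP* is not transcribed.
So QilP is not produced.
Glyoxylate is absent, so TemU is active.
Homoserine is absent, so UlmJ is inactive.
Required activator UlmJ is absent, so *irpY* is not transcribed.
So IrpY is not produced.
Fumarate is present, so SibG is active.
No repressor is bound and SibG is active, so *elnB* is transcribed.
So ElnB is produced and active.
No repressor is bound and ElnB is active, so *kosK* is transcribed.
So KosK is produced and active.
No repressor is bound and TemU and KosK are active, so *bexD* is transcribed.
So BexD is produced and active.
With repressor BexD bound, *haxN* is not transcribed.
So HaxN is not produced.
Required activator HaxN is absent, so *kulC* is not transcribed.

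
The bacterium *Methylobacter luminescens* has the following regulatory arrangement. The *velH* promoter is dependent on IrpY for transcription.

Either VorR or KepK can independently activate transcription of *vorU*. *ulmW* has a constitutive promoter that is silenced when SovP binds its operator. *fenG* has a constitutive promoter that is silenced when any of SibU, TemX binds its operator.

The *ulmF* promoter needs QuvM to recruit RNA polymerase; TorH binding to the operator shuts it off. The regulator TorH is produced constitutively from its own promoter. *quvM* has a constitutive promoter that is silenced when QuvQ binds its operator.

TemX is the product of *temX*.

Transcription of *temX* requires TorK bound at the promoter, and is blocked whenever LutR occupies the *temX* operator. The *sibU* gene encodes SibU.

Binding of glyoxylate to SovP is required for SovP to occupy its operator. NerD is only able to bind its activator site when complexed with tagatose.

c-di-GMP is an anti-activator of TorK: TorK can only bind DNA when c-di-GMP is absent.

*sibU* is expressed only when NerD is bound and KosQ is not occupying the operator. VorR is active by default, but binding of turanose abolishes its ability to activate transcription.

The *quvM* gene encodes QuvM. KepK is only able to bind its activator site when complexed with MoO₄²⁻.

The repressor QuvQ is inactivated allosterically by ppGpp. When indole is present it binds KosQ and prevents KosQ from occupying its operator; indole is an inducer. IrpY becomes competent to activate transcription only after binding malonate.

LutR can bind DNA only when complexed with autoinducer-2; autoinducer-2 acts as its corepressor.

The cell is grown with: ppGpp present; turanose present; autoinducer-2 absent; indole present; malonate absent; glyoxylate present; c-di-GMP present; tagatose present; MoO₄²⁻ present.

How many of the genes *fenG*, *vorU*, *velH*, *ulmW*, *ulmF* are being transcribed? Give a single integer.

Tagatose is present, so NerD is active.
Indole is present, so KosQ is inactive.
No repressor is bound and NerD is active, so *sibU* is transcribed.
So SibU is produced and active.
c-di-GMP is present, so TorK is inactive.
Autoinducer-2 is absent, so LutR is inactive.
Required activator TorK is absent, so *temX* is not transcribed.
So TemX is not produced.
With repressor SibU bound, *fenG* is not transcribed.
→ *fenG* is OFF.
Turanose is present, so VorR is inactive.
MoO₄²⁻ is present, so KepK is active.
Activator KepK is present, so *vorU* is transcribed.
→ *vorU* is ON.
Malonate is absent, so IrpY is inactive.
Required activator IrpY is absent, so *velH* is not transcribed.
→ *velH* is OFF.
Glyoxylate is present, so SovP is active.
With repressor SovP bound, *ulmW* is not transcribed.
→ *ulmW* is OFF.
TorH is produced constitutively and is active.
ppGpp is present, so QuvQ is inactive.
With no repressor bound, *quvM* is transcribed.
So QuvM is produced and active.
With repressor TorH bound, *ulmF* is not transcribed.
→ *ulmF* is OFF.
1 of the 5 genes is transcribed.

1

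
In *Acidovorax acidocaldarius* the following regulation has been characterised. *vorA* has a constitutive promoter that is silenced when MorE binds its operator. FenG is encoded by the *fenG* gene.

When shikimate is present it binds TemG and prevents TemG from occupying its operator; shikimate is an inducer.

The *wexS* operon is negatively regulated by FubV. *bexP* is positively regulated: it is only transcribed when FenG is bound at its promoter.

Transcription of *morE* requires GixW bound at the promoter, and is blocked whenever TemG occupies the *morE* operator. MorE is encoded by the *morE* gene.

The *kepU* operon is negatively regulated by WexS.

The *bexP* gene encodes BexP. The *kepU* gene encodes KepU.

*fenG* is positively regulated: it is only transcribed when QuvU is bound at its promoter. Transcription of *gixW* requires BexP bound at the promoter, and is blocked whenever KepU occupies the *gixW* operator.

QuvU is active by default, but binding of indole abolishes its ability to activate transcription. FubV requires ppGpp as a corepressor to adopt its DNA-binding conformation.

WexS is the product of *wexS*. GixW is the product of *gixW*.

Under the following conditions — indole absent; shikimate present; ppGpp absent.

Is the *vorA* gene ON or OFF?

OFF

Indole is absent, so QuvU is active.
No repressor is bound and QuvU is active, so *fenG* is transcribed.
So FenG is produced and active.
No repressor is bound and FenG is active, so *bexP* is transcribed.
So BexP is produced and active.
ppGpp is absent, so FubV is inactive.
With no repressor bound, *wexS* is transcribed.
So WexS is produced and active.
With repressor WexS bound, *kepU* is not transcribed.
So KepU is not produced.
No repressor is bound and BexP is active, so *gixW* is transcribed.
So GixW is produced and active.
Shikimate is present, so TemG is inactive.
No repressor is bound and GixW is active, so *morE* is transcribed.
So MorE is produced and active.
With repressor MorE bound, *vorA* is not transcribed.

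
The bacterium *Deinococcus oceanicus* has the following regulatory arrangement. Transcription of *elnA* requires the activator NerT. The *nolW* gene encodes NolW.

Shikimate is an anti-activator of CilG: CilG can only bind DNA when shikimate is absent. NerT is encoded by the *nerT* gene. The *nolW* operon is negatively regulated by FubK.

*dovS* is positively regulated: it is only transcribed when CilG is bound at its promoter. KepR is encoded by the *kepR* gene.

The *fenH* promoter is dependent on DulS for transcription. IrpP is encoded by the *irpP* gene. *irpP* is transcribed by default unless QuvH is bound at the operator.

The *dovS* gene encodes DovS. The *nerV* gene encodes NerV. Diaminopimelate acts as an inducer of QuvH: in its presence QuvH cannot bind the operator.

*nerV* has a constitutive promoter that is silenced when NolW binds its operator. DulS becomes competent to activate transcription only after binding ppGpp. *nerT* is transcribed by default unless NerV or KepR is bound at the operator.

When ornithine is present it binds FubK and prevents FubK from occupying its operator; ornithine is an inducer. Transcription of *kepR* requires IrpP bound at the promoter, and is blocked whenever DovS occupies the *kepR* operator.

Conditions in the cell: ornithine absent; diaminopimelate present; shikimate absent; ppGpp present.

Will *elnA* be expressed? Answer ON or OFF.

Ornithine is absent, so FubK is active.
With repressor FubK bound, *nolW* is not transcribed.
So NolW is not produced.
With no repressor bound, *nerV* is transcribed.
So NerV is produced and active.
Diaminopimelate is present, so QuvH is inactive.
With no repressor bound, *irpP* is transcribed.
So IrpP is produced and active.
Shikimate is absent, so CilG is active.
No repressor is bound and CilG is active, so *dovS* is transcribed.
So DovS is produced and active.
With repressor DovS bound, *kepR* is not transcribed.
So KepR is not produced.
With repressor NerV bound, *nerT* is not transcribed.
So NerT is not produced.
Required activator NerT is absent, so *elnA* is not transcribed.

OFF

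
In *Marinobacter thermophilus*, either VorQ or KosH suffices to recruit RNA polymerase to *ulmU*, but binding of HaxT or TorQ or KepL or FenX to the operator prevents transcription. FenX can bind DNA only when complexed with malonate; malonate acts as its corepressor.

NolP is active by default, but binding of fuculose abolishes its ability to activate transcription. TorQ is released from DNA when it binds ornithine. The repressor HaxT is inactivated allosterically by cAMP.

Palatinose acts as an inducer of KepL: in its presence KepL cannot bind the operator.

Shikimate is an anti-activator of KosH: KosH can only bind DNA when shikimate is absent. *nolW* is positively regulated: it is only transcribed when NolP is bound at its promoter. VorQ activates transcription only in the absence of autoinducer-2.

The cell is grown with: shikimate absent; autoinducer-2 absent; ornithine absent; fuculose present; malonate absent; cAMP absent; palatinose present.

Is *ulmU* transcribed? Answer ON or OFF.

OFF

cAMP is absent, so HaxT is active.
Autoinducer-2 is absent, so VorQ is active.
Ornithine is absent, so TorQ is active.
Palatinose is present, so KepL is inactive.
Shikimate is absent, so KosH is active.
Malonate is absent, so FenX is inactive.
With repressor HaxT bound, *ulmU* is not transcribed.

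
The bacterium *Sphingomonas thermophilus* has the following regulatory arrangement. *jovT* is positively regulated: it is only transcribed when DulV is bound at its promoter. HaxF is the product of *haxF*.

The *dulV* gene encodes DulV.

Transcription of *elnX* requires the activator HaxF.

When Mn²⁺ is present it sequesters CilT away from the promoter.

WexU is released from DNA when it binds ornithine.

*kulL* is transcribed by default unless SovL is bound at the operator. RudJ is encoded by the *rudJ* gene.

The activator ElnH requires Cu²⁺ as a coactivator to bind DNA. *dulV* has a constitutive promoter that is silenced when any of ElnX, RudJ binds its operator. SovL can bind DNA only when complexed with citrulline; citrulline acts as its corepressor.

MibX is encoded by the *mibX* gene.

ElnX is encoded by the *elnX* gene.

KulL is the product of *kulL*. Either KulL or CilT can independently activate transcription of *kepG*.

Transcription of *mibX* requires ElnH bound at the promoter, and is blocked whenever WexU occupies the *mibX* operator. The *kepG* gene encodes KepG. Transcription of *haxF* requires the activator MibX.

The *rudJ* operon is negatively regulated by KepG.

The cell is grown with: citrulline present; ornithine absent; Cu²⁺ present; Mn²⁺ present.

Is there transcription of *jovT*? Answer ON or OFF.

OFF

Cu²⁺ is present, so ElnH is active.
Ornithine is absent, so WexU is active.
With repressor WexU bound, *mibX* is not transcribed.
So MibX is not produced.
Required activator MibX is absent, so *haxF* is not transcribed.
So HaxF is not produced.
Required activator HaxF is absent, so *elnX* is not transcribed.
So ElnX is not produced.
Citrulline is present, so SovL is active.
With repressor SovL bound, *kulL* is not transcribed.
So KulL is not produced.
Mn²⁺ is present, so CilT is inactive.
No activator is available at the *kepG* promoter, so *kepG* is not transcribed.
So KepG is not produced.
With no repressor bound, *rudJ* is transcribed.
So RudJ is produced and active.
With repressor RudJ bound, *dulV* is not transcribed.
So DulV is not produced.
Required activator DulV is absent, so *jovT* is not transcribed.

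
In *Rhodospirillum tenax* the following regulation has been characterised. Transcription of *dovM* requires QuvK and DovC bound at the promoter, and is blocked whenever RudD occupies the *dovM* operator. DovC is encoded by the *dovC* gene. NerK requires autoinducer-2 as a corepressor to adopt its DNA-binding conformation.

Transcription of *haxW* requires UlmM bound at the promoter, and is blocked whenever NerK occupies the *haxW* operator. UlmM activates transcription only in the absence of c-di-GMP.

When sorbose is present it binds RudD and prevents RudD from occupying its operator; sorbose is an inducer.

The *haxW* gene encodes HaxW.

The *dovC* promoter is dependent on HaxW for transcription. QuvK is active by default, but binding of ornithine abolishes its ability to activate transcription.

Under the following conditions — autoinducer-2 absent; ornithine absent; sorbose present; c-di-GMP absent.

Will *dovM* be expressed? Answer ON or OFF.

ON

Ornithine is absent, so QuvK is active.
Autoinducer-2 is absent, so NerK is inactive.
c-di-GMP is absent, so UlmM is active.
No repressor is bound and UlmM is active, so *haxW* is transcribed.
So HaxW is produced and active.
No repressor is bound and HaxW is active, so *dovC* is transcribed.
So DovC is produced and active.
Sorbose is present, so RudD is inactive.
No repressor is bound and QuvK and DovC are active, so *dovM* is transcribed.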